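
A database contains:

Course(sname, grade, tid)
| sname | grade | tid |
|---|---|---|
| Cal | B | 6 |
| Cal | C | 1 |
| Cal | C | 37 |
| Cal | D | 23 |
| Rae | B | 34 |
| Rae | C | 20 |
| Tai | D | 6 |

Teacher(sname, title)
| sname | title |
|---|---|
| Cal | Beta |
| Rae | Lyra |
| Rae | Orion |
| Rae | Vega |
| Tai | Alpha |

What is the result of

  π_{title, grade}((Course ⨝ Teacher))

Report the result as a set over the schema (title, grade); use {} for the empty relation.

{(Alpha, D), (Beta, B), (Beta, C), (Beta, D), (Lyra, B), (Lyra, C), (Orion, B), (Orion, C), (Vega, B), (Vega, C)}

Natural join on sname: {(Cal, B, 6, Beta), (Cal, C, 1, Beta), (Cal, C, 37, Beta), (Cal, D, 23, Beta), (Rae, B, 34, Lyra), (Rae, B, 34, Orion), (Rae, B, 34, Vega), (Rae, C, 20, Lyra), (Rae, C, 20, Orion), (Rae, C, 20, Vega), (Tai, D, 6, Alpha)}
Keep only column(s) title, grade (1 duplicate(s) eliminated): {(Alpha, D), (Beta, B), (Beta, C), (Beta, D), (Lyra, B), (Lyra, C), (Orion, B), (Orion, C), (Vega, B), (Vega, C)}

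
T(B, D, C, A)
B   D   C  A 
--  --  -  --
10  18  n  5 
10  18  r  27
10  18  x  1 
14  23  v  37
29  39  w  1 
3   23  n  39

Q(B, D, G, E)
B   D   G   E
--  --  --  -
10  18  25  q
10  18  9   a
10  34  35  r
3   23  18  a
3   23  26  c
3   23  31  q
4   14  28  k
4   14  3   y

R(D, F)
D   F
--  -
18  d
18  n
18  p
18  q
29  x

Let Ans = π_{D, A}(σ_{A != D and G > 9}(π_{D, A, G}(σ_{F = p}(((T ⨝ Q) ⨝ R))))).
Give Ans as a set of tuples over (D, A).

{(18, 1), (18, 27), (18, 5)}

Joining T and Q on B, D yields {(10, 18, n, 5, 25, q), (10, 18, n, 5, 9, a), (10, 18, r, 27, 25, q), (10, 18, r, 27, 9, a), (10, 18, x, 1, 25, q), (10, 18, x, 1, 9, a), (3, 23, n, 39, 18, a), (3, 23, n, 39, 26, c), (3, 23, n, 39, 31, q)}.
Joining (T ⨝ Q) and R on D yields {(10, 18, n, 5, 25, q, d), (10, 18, n, 5, 25, q, n), (10, 18, n, 5, 25, q, p), (10, 18, n, 5, 25, q, q), (10, 18, n, 5, 9, a, d), (10, 18, n, 5, 9, a, n), (10, 18, n, 5, 9, a, p), (10, 18, n, 5, 9, a, q), (10, 18, r, 27, 25, q, d), (10, 18, r, 27, 25, q, n), (10, 18, r, 27, 25, q, p), (10, 18, r, 27, 25, q, q), (10, 18, r, 27, 9, a, d), (10, 18, r, 27, 9, a, n), (10, 18, r, 27, 9, a, p), (10, 18, r, 27, 9, a, q), (10, 18, x, 1, 25, q, d), (10, 18, x, 1, 25, q, n), (10, 18, x, 1, 25, q, p), (10, 18, x, 1, 25, q, q), (10, 18, x, 1, 9, a, d), (10, 18, x, 1, 9, a, n), (10, 18, x, 1, 9, a, p), (10, 18, x, 1, 9, a, q)}.
Filtering on F = p leaves {(10, 18, n, 5, 25, q, p), (10, 18, n, 5, 9, a, p), (10, 18, r, 27, 25, q, p), (10, 18, r, 27, 9, a, p), (10, 18, x, 1, 25, q, p), (10, 18, x, 1, 9, a, p)}.
Projecting to D, A, G: {(18, 1, 25), (18, 1, 9), (18, 27, 25), (18, 27, 9), (18, 5, 25), (18, 5, 9)}
Filtering on A != D and G > 9 leaves {(18, 1, 25), (18, 27, 25), (18, 5, 25)}.
Projecting to D, A: {(18, 1), (18, 27), (18, 5)}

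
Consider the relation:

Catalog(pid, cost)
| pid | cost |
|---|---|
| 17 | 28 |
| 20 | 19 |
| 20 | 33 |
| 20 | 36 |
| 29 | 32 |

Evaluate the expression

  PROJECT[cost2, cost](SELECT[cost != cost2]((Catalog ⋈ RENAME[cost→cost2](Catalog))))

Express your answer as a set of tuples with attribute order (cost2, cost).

{(19, 33), (19, 36), (33, 19), (33, 36), (36, 19), (36, 33)}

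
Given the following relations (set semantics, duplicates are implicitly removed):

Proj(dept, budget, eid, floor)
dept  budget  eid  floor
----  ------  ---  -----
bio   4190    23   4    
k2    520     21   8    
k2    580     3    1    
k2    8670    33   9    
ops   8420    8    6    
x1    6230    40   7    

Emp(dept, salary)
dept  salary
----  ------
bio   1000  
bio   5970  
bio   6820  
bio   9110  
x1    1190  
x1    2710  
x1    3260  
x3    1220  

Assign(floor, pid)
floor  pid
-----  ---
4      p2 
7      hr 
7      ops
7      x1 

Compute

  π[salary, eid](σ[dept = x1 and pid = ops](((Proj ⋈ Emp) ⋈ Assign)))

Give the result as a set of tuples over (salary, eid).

Joining Proj and Emp on dept yields {(bio, 4190, 23, 4, 1000), (bio, 4190, 23, 4, 5970), (bio, 4190, 23, 4, 6820), (bio, 4190, 23, 4, 9110), (x1, 6230, 40, 7, 1190), (x1, 6230, 40, 7, 2710), (x1, 6230, 40, 7, 3260)}.
Joining (Proj ⋈ Emp) and Assign on floor yields {(bio, 4190, 23, 4, 1000, p2), (bio, 4190, 23, 4, 5970, p2), (bio, 4190, 23, 4, 6820, p2), (bio, 4190, 23, 4, 9110, p2), (x1, 6230, 40, 7, 1190, hr), (x1, 6230, 40, 7, 1190, ops), (x1, 6230, 40, 7, 1190, x1), (x1, 6230, 40, 7, 2710, hr), (x1, 6230, 40, 7, 2710, ops), (x1, 6230, 40, 7, 2710, x1), (x1, 6230, 40, 7, 3260, hr), (x1, 6230, 40, 7, 3260, ops), (x1, 6230, 40, 7, 3260, x1)}.
Apply σ_{dept = x1 and pid = ops}; surviving tuples: {(x1, 6230, 40, 7, 1190, ops), (x1, 6230, 40, 7, 2710, ops), (x1, 6230, 40, 7, 3260, ops)}
π[salary, eid]: project onto (salary, eid) → {(1190, 40), (2710, 40), (3260, 40)}

{(1190, 40), (2710, 40), (3260, 40)}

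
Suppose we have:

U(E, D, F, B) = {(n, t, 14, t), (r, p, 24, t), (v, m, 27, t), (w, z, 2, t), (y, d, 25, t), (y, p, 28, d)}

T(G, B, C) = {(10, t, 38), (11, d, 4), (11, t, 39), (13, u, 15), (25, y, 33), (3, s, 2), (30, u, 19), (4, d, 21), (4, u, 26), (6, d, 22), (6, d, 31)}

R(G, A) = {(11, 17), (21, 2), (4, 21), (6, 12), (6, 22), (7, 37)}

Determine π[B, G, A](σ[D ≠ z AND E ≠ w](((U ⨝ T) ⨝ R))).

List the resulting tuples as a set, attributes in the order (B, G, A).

{(d, 11, 17), (d, 4, 21), (d, 6, 12), (d, 6, 22), (t, 11, 17)}

U ⋈ T (natural join on B): {(n, t, 14, t, 10, 38), (n, t, 14, t, 11, 39), (r, p, 24, t, 10, 38), (r, p, 24, t, 11, 39), (v, m, 27, t, 10, 38), (v, m, 27, t, 11, 39), (w, z, 2, t, 10, 38), (w, z, 2, t, 11, 39), (y, d, 25, t, 10, 38), (y, d, 25, t, 11, 39), (y, p, 28, d, 11, 4), (y, p, 28, d, 4, 21), (y, p, 28, d, 6, 22), (y, p, 28, d, 6, 31)}
(U ⨝ T) ⋈ R (natural join on G): {(n, t, 14, t, 11, 39, 17), (r, p, 24, t, 11, 39, 17), (v, m, 27, t, 11, 39, 17), (w, z, 2, t, 11, 39, 17), (y, d, 25, t, 11, 39, 17), (y, p, 28, d, 11, 4, 17), (y, p, 28, d, 4, 21, 21), (y, p, 28, d, 6, 22, 12), (y, p, 28, d, 6, 22, 22), (y, p, 28, d, 6, 31, 12), (y, p, 28, d, 6, 31, 22)}
Selection D ≠ z AND E ≠ w: {(n, t, 14, t, 11, 39, 17), (r, p, 24, t, 11, 39, 17), (v, m, 27, t, 11, 39, 17), (y, d, 25, t, 11, 39, 17), (y, p, 28, d, 11, 4, 17), (y, p, 28, d, 4, 21, 21), (y, p, 28, d, 6, 22, 12), (y, p, 28, d, 6, 22, 22), (y, p, 28, d, 6, 31, 12), (y, p, 28, d, 6, 31, 22)}
Projecting to B, G, A (5 duplicate(s) eliminated): {(d, 11, 17), (d, 4, 21), (d, 6, 12), (d, 6, 22), (t, 11, 17)}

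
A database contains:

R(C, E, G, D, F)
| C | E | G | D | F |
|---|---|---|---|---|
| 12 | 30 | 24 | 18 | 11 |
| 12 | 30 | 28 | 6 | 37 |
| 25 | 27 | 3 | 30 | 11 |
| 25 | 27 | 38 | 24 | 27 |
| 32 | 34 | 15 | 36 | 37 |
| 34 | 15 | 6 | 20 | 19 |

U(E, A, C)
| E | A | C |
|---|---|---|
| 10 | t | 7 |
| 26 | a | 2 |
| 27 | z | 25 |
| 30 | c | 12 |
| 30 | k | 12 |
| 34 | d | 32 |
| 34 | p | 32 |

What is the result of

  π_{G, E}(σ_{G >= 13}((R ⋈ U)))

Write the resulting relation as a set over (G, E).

Natural join on C, E: {(12, 30, 24, 18, 11, c), (12, 30, 24, 18, 11, k), (12, 30, 28, 6, 37, c), (12, 30, 28, 6, 37, k), (25, 27, 3, 30, 11, z), (25, 27, 38, 24, 27, z), (32, 34, 15, 36, 37, d), (32, 34, 15, 36, 37, p)}
Apply σ_{G >= 13}; surviving tuples: {(12, 30, 24, 18, 11, c), (12, 30, 24, 18, 11, k), (12, 30, 28, 6, 37, c), (12, 30, 28, 6, 37, k), (25, 27, 38, 24, 27, z), (32, 34, 15, 36, 37, d), (32, 34, 15, 36, 37, p)}
Keep only column(s) G, E (3 duplicate(s) eliminated): {(15, 34), (24, 30), (28, 30), (38, 27)}

{(15, 34), (24, 30), (28, 30), (38, 27)}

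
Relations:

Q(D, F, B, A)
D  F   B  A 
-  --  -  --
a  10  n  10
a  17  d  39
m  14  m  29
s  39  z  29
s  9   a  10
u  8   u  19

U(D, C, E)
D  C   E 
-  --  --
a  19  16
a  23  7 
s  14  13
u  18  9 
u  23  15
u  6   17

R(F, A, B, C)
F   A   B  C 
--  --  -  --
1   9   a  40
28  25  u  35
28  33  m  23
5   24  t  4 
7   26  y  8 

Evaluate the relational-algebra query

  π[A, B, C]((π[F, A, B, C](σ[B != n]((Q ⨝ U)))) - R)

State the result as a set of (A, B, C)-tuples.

{(10, a, 14), (19, u, 18), (19, u, 23), (19, u, 6), (29, z, 14), (39, d, 19), (39, d, 23)}

Q ⋈ U (natural join on D): {(a, 10, n, 10, 19, 16), (a, 10, n, 10, 23, 7), (a, 17, d, 39, 19, 16), (a, 17, d, 39, 23, 7), (s, 39, z, 29, 14, 13), (s, 9, a, 10, 14, 13), (u, 8, u, 19, 18, 9), (u, 8, u, 19, 23, 15), (u, 8, u, 19, 6, 17)}
Selection B != n: {(a, 17, d, 39, 19, 16), (a, 17, d, 39, 23, 7), (s, 39, z, 29, 14, 13), (s, 9, a, 10, 14, 13), (u, 8, u, 19, 18, 9), (u, 8, u, 19, 23, 15), (u, 8, u, 19, 6, 17)}
Keep only column(s) F, A, B, C: {(17, 39, d, 19), (17, 39, d, 23), (39, 29, z, 14), (8, 19, u, 18), (8, 19, u, 23), (8, 19, u, 6), (9, 10, a, 14)}
Taking the difference: {(17, 39, d, 19), (17, 39, d, 23), (39, 29, z, 14), (8, 19, u, 18), (8, 19, u, 23), (8, 19, u, 6), (9, 10, a, 14)}
Keep only column(s) A, B, C: {(10, a, 14), (19, u, 18), (19, u, 23), (19, u, 6), (29, z, 14), (39, d, 19), (39, d, 23)}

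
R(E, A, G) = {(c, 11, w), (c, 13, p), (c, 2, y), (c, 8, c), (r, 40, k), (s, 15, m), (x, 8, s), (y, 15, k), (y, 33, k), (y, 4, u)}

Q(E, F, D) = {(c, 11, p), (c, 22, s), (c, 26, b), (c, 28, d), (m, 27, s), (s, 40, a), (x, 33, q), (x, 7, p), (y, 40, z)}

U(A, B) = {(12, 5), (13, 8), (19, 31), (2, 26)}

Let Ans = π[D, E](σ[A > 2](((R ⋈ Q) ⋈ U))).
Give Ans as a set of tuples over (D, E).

{(b, c), (d, c), (p, c), (s, c)}

Joining R and Q on E yields {(c, 11, w, 11, p), (c, 11, w, 22, s), (c, 11, w, 26, b), (c, 11, w, 28, d), (c, 13, p, 11, p), (c, 13, p, 22, s), (c, 13, p, 26, b), (c, 13, p, 28, d), (c, 2, y, 11, p), (c, 2, y, 22, s), (c, 2, y, 26, b), (c, 2, y, 28, d), (c, 8, c, 11, p), (c, 8, c, 22, s), (c, 8, c, 26, b), (c, 8, c, 28, d), (s, 15, m, 40, a), (x, 8, s, 33, q), (x, 8, s, 7, p), (y, 15, k, 40, z), (y, 33, k, 40, z), (y, 4, u, 40, z)}.
Joining (R ⋈ Q) and U on A yields {(c, 13, p, 11, p, 8), (c, 13, p, 22, s, 8), (c, 13, p, 26, b, 8), (c, 13, p, 28, d, 8), (c, 2, y, 11, p, 26), (c, 2, y, 22, s, 26), (c, 2, y, 26, b, 26), (c, 2, y, 28, d, 26)}.
Filtering on A > 2 leaves {(c, 13, p, 11, p, 8), (c, 13, p, 22, s, 8), (c, 13, p, 26, b, 8), (c, 13, p, 28, d, 8)}.
π_{D, E} gives {(b, c), (d, c), (p, c), (s, c)}.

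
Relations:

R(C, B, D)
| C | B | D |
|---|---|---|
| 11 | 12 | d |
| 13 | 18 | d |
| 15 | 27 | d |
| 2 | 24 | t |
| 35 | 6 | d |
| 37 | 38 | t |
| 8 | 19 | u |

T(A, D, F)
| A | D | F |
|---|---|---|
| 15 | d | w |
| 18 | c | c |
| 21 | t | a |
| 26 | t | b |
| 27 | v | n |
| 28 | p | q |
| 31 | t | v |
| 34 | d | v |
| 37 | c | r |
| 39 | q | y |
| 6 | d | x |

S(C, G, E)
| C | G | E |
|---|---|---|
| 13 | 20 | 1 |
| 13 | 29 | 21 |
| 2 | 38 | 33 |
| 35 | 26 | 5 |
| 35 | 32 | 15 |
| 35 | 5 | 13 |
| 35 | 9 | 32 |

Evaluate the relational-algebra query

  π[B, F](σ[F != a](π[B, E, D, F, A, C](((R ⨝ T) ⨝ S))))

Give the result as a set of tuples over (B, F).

{(18, v), (18, w), (18, x), (24, b), (24, v), (6, v), (6, w), (6, x)}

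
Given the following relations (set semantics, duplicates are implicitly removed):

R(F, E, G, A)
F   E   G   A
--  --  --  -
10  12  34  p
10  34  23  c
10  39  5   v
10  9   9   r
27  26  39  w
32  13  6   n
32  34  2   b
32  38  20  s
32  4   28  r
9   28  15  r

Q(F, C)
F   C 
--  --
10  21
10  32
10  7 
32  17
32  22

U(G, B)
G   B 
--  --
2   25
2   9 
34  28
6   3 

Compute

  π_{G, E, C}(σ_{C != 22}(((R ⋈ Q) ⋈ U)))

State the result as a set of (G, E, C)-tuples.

R ⋈ Q (natural join on F): {(10, 12, 34, p, 21), (10, 12, 34, p, 32), (10, 12, 34, p, 7), (10, 34, 23, c, 21), (10, 34, 23, c, 32), (10, 34, 23, c, 7), (10, 39, 5, v, 21), (10, 39, 5, v, 32), (10, 39, 5, v, 7), (10, 9, 9, r, 21), (10, 9, 9, r, 32), (10, 9, 9, r, 7), (32, 13, 6, n, 17), (32, 13, 6, n, 22), (32, 34, 2, b, 17), (32, 34, 2, b, 22), (32, 38, 20, s, 17), (32, 38, 20, s, 22), (32, 4, 28, r, 17), (32, 4, 28, r, 22)}
(R ⋈ Q) ⋈ U (natural join on G): {(10, 12, 34, p, 21, 28), (10, 12, 34, p, 32, 28), (10, 12, 34, p, 7, 28), (32, 13, 6, n, 17, 3), (32, 13, 6, n, 22, 3), (32, 34, 2, b, 17, 25), (32, 34, 2, b, 17, 9), (32, 34, 2, b, 22, 25), (32, 34, 2, b, 22, 9)}
Selection C != 22: {(10, 12, 34, p, 21, 28), (10, 12, 34, p, 32, 28), (10, 12, 34, p, 7, 28), (32, 13, 6, n, 17, 3), (32, 34, 2, b, 17, 25), (32, 34, 2, b, 17, 9)}
Keep only column(s) G, E, C (1 duplicate(s) eliminated): {(2, 34, 17), (34, 12, 21), (34, 12, 32), (34, 12, 7), (6, 13, 17)}

{(2, 34, 17), (34, 12, 21), (34, 12, 32), (34, 12, 7), (6, 13, 17)}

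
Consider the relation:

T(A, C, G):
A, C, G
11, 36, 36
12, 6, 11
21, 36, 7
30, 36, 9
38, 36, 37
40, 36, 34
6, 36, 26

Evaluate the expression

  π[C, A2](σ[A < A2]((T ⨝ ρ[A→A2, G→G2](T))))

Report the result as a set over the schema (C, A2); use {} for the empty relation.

ρ[A→A2, G→G2]: schema becomes (A2, C, G2); tuples unchanged.
Natural join on C: {(11, 36, 36, 11, 36), (11, 36, 36, 21, 7), (11, 36, 36, 30, 9), (11, 36, 36, 38, 37), (11, 36, 36, 40, 34), (11, 36, 36, 6, 26), (12, 6, 11, 12, 11), (21, 36, 7, 11, 36), (21, 36, 7, 21, 7), (21, 36, 7, 30, 9), (21, 36, 7, 38, 37), (21, 36, 7, 40, 34), (21, 36, 7, 6, 26), (30, 36, 9, 11, 36), (30, 36, 9, 21, 7), (30, 36, 9, 30, 9), (30, 36, 9, 38, 37), (30, 36, 9, 40, 34), (30, 36, 9, 6, 26), (38, 36, 37, 11, 36), (38, 36, 37, 21, 7), (38, 36, 37, 30, 9), (38, 36, 37, 38, 37), (38, 36, 37, 40, 34), (38, 36, 37, 6, 26), (40, 36, 34, 11, 36), (40, 36, 34, 21, 7), (40, 36, 34, 30, 9), (40, 36, 34, 38, 37), (40, 36, 34, 40, 34), (40, 36, 34, 6, 26), (6, 36, 26, 11, 36), (6, 36, 26, 21, 7), (6, 36, 26, 30, 9), (6, 36, 26, 38, 37), (6, 36, 26, 40, 34), (6, 36, 26, 6, 26)}
Selection A < A2: {(11, 36, 36, 21, 7), (11, 36, 36, 30, 9), (11, 36, 36, 38, 37), (11, 36, 36, 40, 34), (21, 36, 7, 30, 9), (21, 36, 7, 38, 37), (21, 36, 7, 40, 34), (30, 36, 9, 38, 37), (30, 36, 9, 40, 34), (38, 36, 37, 40, 34), (6, 36, 26, 11, 36), (6, 36, 26, 21, 7), (6, 36, 26, 30, 9), (6, 36, 26, 38, 37), (6, 36, 26, 40, 34)}
Keep only column(s) C, A2 (10 duplicate(s) eliminated): {(36, 11), (36, 21), (36, 30), (36, 38), (36, 40)}

{(36, 11), (36, 21), (36, 30), (36, 38), (36, 40)}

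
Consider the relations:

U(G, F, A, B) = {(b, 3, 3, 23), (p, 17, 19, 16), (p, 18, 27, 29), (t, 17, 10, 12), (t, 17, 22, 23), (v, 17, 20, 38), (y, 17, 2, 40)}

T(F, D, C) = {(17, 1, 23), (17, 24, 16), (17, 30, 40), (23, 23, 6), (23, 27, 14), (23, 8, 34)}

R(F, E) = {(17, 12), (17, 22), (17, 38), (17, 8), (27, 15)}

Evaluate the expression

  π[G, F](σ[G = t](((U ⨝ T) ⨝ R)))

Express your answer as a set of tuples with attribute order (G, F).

Joining U and T on F yields {(p, 17, 19, 16, 1, 23), (p, 17, 19, 16, 24, 16), (p, 17, 19, 16, 30, 40), (t, 17, 10, 12, 1, 23), (t, 17, 10, 12, 24, 16), (t, 17, 10, 12, 30, 40), (t, 17, 22, 23, 1, 23), (t, 17, 22, 23, 24, 16), (t, 17, 22, 23, 30, 40), (v, 17, 20, 38, 1, 23), (v, 17, 20, 38, 24, 16), (v, 17, 20, 38, 30, 40), (y, 17, 2, 40, 1, 23), (y, 17, 2, 40, 24, 16), (y, 17, 2, 40, 30, 40)}.
Joining (U ⨝ T) and R on F yields {(p, 17, 19, 16, 1, 23, 12), (p, 17, 19, 16, 1, 23, 22), (p, 17, 19, 16, 1, 23, 38), (p, 17, 19, 16, 1, 23, 8), (p, 17, 19, 16, 24, 16, 12), (p, 17, 19, 16, 24, 16, 22), (p, 17, 19, 16, 24, 16, 38), (p, 17, 19, 16, 24, 16, 8), (p, 17, 19, 16, 30, 40, 12), (p, 17, 19, 16, 30, 40, 22), (p, 17, 19, 16, 30, 40, 38), (p, 17, 19, 16, 30, 40, 8), (t, 17, 10, 12, 1, 23, 12), (t, 17, 10, 12, 1, 23, 22), (t, 17, 10, 12, 1, 23, 38), (t, 17, 10, 12, 1, 23, 8), (t, 17, 10, 12, 24, 16, 12), (t, 17, 10, 12, 24, 16, 22), (t, 17, 10, 12, 24, 16, 38), (t, 17, 10, 12, 24, 16, 8), (t, 17, 10, 12, 30, 40, 12), (t, 17, 10, 12, 30, 40, 22), (t, 17, 10, 12, 30, 40, 38), (t, 17, 10, 12, 30, 40, 8), (t, 17, 22, 23, 1, 23, 12), (t, 17, 22, 23, 1, 23, 22), (t, 17, 22, 23, 1, 23, 38), (t, 17, 22, 23, 1, 23, 8), (t, 17, 22, 23, 24, 16, 12), (t, 17, 22, 23, 24, 16, 22), (t, 17, 22, 23, 24, 16, 38), (t, 17, 22, 23, 24, 16, 8), (t, 17, 22, 23, 30, 40, 12), (t, 17, 22, 23, 30, 40, 22), (t, 17, 22, 23, 30, 40, 38), (t, 17, 22, 23, 30, 40, 8), (v, 17, 20, 38, 1, 23, 12), (v, 17, 20, 38, 1, 23, 22), (v, 17, 20, 38, 1, 23, 38), (v, 17, 20, 38, 1, 23, 8), (v, 17, 20, 38, 24, 16, 12), (v, 17, 20, 38, 24, 16, 22), (v, 17, 20, 38, 24, 16, 38), (v, 17, 20, 38, 24, 16, 8), (v, 17, 20, 38, 30, 40, 12), (v, 17, 20, 38, 30, 40, 22), (v, 17, 20, 38, 30, 40, 38), (v, 17, 20, 38, 30, 40, 8), (y, 17, 2, 40, 1, 23, 12), (y, 17, 2, 40, 1, 23, 22), (y, 17, 2, 40, 1, 23, 38), (y, 17, 2, 40, 1, 23, 8), (y, 17, 2, 40, 24, 16, 12), (y, 17, 2, 40, 24, 16, 22), (y, 17, 2, 40, 24, 16, 38), (y, 17, 2, 40, 24, 16, 8), (y, 17, 2, 40, 30, 40, 12), (y, 17, 2, 40, 30, 40, 22), (y, 17, 2, 40, 30, 40, 38), (y, 17, 2, 40, 30, 40, 8)}.
Apply σ_{G = t}; surviving tuples: {(t, 17, 10, 12, 1, 23, 12), (t, 17, 10, 12, 1, 23, 22), (t, 17, 10, 12, 1, 23, 38), (t, 17, 10, 12, 1, 23, 8), (t, 17, 10, 12, 24, 16, 12), (t, 17, 10, 12, 24, 16, 22), (t, 17, 10, 12, 24, 16, 38), (t, 17, 10, 12, 24, 16, 8), (t, 17, 10, 12, 30, 40, 12), (t, 17, 10, 12, 30, 40, 22), (t, 17, 10, 12, 30, 40, 38), (t, 17, 10, 12, 30, 40, 8), (t, 17, 22, 23, 1, 23, 12), (t, 17, 22, 23, 1, 23, 22), (t, 17, 22, 23, 1, 23, 38), (t, 17, 22, 23, 1, 23, 8), (t, 17, 22, 23, 24, 16, 12), (t, 17, 22, 23, 24, 16, 22), (t, 17, 22, 23, 24, 16, 38), (t, 17, 22, 23, 24, 16, 8), (t, 17, 22, 23, 30, 40, 12), (t, 17, 22, 23, 30, 40, 22), (t, 17, 22, 23, 30, 40, 38), (t, 17, 22, 23, 30, 40, 8)}
π[G, F]: project onto (G, F) (23 duplicate(s) eliminated) → {(t, 17)}

{(t, 17)}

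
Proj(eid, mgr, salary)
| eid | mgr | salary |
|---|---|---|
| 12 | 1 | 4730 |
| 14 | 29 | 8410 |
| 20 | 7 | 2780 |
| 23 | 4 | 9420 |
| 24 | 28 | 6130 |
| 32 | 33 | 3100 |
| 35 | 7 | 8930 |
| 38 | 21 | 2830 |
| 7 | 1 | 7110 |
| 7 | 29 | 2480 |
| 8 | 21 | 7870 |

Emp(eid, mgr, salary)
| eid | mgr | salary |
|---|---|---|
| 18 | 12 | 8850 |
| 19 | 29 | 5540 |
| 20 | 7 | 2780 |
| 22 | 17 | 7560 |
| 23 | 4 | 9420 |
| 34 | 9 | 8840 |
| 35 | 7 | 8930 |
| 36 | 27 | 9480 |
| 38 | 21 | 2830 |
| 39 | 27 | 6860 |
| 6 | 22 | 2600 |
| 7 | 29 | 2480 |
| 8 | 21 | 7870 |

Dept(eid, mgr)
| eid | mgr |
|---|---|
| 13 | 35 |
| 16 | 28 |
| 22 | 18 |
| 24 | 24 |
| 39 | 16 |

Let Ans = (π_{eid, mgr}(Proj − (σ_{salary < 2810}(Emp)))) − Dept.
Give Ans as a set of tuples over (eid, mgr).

σ[salary < 2810]: keep tuples satisfying salary < 2810 → {(20, 7, 2780), (6, 22, 2600), (7, 29, 2480)}
Set difference of the two operands is {(12, 1, 4730), (14, 29, 8410), (23, 4, 9420), (24, 28, 6130), (32, 33, 3100), (35, 7, 8930), (38, 21, 2830), (7, 1, 7110), (8, 21, 7870)}.
π[eid, mgr]: project onto (eid, mgr) → {(12, 1), (14, 29), (23, 4), (24, 28), (32, 33), (35, 7), (38, 21), (7, 1), (8, 21)}
Set difference of the two operands is {(12, 1), (14, 29), (23, 4), (24, 28), (32, 33), (35, 7), (38, 21), (7, 1), (8, 21)}.

{(12, 1), (14, 29), (23, 4), (24, 28), (32, 33), (35, 7), (38, 21), (7, 1), (8, 21)}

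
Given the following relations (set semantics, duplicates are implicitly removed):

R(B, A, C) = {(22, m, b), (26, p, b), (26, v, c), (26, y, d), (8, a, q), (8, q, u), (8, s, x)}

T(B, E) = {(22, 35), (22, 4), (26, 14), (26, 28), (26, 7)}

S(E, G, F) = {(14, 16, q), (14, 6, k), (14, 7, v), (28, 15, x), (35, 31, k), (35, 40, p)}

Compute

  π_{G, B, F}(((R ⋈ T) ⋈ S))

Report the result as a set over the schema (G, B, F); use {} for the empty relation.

R ⋈ T (natural join on B): {(22, m, b, 35), (22, m, b, 4), (26, p, b, 14), (26, p, b, 28), (26, p, b, 7), (26, v, c, 14), (26, v, c, 28), (26, v, c, 7), (26, y, d, 14), (26, y, d, 28), (26, y, d, 7)}
(R ⋈ T) ⋈ S (natural join on E): {(22, m, b, 35, 31, k), (22, m, b, 35, 40, p), (26, p, b, 14, 16, q), (26, p, b, 14, 6, k), (26, p, b, 14, 7, v), (26, p, b, 28, 15, x), (26, v, c, 14, 16, q), (26, v, c, 14, 6, k), (26, v, c, 14, 7, v), (26, v, c, 28, 15, x), (26, y, d, 14, 16, q), (26, y, d, 14, 6, k), (26, y, d, 14, 7, v), (26, y, d, 28, 15, x)}
Projecting to G, B, F (8 duplicate(s) eliminated): {(15, 26, x), (16, 26, q), (31, 22, k), (40, 22, p), (6, 26, k), (7, 26, v)}

{(15, 26, x), (16, 26, q), (31, 22, k), (40, 22, p), (6, 26, k), (7, 26, v)}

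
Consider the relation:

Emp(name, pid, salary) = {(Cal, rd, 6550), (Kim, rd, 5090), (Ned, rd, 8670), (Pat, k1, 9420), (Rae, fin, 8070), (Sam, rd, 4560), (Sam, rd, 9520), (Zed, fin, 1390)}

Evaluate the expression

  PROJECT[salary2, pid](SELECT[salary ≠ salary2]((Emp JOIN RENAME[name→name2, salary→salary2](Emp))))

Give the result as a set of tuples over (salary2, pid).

{(1390, fin), (4560, rd), (5090, rd), (6550, rd), (8070, fin), (8670, rd), (9520, rd)}

ρ[name→name2, salary→salary2]: schema becomes (name2, pid, salary2); tuples unchanged.
Emp ⋈ RENAME[name→name2, salary→salary2](Emp) (natural join on pid): {(Cal, rd, 6550, Cal, 6550), (Cal, rd, 6550, Kim, 5090), (Cal, rd, 6550, Ned, 8670), (Cal, rd, 6550, Sam, 4560), (Cal, rd, 6550, Sam, 9520), (Kim, rd, 5090, Cal, 6550), (Kim, rd, 5090, Kim, 5090), (Kim, rd, 5090, Ned, 8670), (Kim, rd, 5090, Sam, 4560), (Kim, rd, 5090, Sam, 9520), (Ned, rd, 8670, Cal, 6550), (Ned, rd, 8670, Kim, 5090), (Ned, rd, 8670, Ned, 8670), (Ned, rd, 8670, Sam, 4560), (Ned, rd, 8670, Sam, 9520), (Pat, k1, 9420, Pat, 9420), (Rae, fin, 8070, Rae, 8070), (Rae, fin, 8070, Zed, 1390), (Sam, rd, 4560, Cal, 6550), (Sam, rd, 4560, Kim, 5090), (Sam, rd, 4560, Ned, 8670), (Sam, rd, 4560, Sam, 4560), (Sam, rd, 4560, Sam, 9520), (Sam, rd, 9520, Cal, 6550), (Sam, rd, 9520, Kim, 5090), (Sam, rd, 9520, Ned, 8670), (Sam, rd, 9520, Sam, 4560), (Sam, rd, 9520, Sam, 9520), (Zed, fin, 1390, Rae, 8070), (Zed, fin, 1390, Zed, 1390)}
Filtering on salary ≠ salary2 leaves {(Cal, rd, 6550, Kim, 5090), (Cal, rd, 6550, Ned, 8670), (Cal, rd, 6550, Sam, 4560), (Cal, rd, 6550, Sam, 9520), (Kim, rd, 5090, Cal, 6550), (Kim, rd, 5090, Ned, 8670), (Kim, rd, 5090, Sam, 4560), (Kim, rd, 5090, Sam, 9520), (Ned, rd, 8670, Cal, 6550), (Ned, rd, 8670, Kim, 5090), (Ned, rd, 8670, Sam, 4560), (Ned, rd, 8670, Sam, 9520), (Rae, fin, 8070, Zed, 1390), (Sam, rd, 4560, Cal, 6550), (Sam, rd, 4560, Kim, 5090), (Sam, rd, 4560, Ned, 8670), (Sam, rd, 4560, Sam, 9520), (Sam, rd, 9520, Cal, 6550), (Sam, rd, 9520, Kim, 5090), (Sam, rd, 9520, Ned, 8670), (Sam, rd, 9520, Sam, 4560), (Zed, fin, 1390, Rae, 8070)}.
Projecting to salary2, pid (15 duplicate(s) eliminated): {(1390, fin), (4560, rd), (5090, rd), (6550, rd), (8070, fin), (8670, rd), (9520, rd)}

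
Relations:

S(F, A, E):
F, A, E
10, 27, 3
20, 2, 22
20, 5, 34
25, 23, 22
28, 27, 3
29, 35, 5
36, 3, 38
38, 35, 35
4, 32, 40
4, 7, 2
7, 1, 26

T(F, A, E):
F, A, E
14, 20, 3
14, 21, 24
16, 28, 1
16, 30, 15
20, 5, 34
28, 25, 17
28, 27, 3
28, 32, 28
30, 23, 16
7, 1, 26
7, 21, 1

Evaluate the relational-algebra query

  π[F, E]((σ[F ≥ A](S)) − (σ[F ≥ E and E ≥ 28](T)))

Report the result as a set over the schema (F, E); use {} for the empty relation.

σ[F ≥ A]: keep tuples satisfying F ≥ A → {(20, 2, 22), (20, 5, 34), (25, 23, 22), (28, 27, 3), (36, 3, 38), (38, 35, 35), (7, 1, 26)}
σ[F ≥ E and E ≥ 28]: keep tuples satisfying F ≥ E and E ≥ 28 → {(28, 32, 28)}
Taking the difference: {(20, 2, 22), (20, 5, 34), (25, 23, 22), (28, 27, 3), (36, 3, 38), (38, 35, 35), (7, 1, 26)}
π_{F, E} gives {(20, 22), (20, 34), (25, 22), (28, 3), (36, 38), (38, 35), (7, 26)}.

{(20, 22), (20, 34), (25, 22), (28, 3), (36, 38), (38, 35), (7, 26)}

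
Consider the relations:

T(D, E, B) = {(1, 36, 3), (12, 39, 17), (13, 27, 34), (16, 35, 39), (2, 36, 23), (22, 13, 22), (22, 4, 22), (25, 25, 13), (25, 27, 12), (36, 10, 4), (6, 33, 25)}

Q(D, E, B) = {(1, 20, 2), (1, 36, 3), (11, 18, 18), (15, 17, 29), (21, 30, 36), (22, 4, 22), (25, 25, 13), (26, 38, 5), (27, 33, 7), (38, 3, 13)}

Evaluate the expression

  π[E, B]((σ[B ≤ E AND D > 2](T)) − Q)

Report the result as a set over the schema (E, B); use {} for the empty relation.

Apply σ_{B ≤ E AND D > 2}; surviving tuples: {(12, 39, 17), (25, 25, 13), (25, 27, 12), (36, 10, 4), (6, 33, 25)}
Difference: {(12, 39, 17), (25, 25, 13), (25, 27, 12), (36, 10, 4), (6, 33, 25)} with {(1, 20, 2), (1, 36, 3), (11, 18, 18), (15, 17, 29), (21, 30, 36), (22, 4, 22), (25, 25, 13), (26, 38, 5), (27, 33, 7), (38, 3, 13)} → {(12, 39, 17), (25, 27, 12), (36, 10, 4), (6, 33, 25)}
Projecting to E, B: {(10, 4), (27, 12), (33, 25), (39, 17)}

{(10, 4), (27, 12), (33, 25), (39, 17)}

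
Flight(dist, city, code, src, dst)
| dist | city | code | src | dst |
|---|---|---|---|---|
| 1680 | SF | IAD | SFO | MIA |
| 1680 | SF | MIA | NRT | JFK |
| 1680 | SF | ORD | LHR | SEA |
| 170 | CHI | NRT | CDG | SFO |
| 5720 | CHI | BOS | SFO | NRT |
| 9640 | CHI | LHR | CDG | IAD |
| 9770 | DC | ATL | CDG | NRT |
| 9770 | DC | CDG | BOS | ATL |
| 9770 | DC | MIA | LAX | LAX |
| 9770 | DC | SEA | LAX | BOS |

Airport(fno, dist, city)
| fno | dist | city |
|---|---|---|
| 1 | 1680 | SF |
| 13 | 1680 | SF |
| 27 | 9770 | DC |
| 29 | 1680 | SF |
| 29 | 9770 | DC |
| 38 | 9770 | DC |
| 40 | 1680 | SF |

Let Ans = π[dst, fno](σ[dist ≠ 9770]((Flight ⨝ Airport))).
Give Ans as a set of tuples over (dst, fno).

Joining Flight and Airport on dist, city yields {(1680, SF, IAD, SFO, MIA, 1), (1680, SF, IAD, SFO, MIA, 13), (1680, SF, IAD, SFO, MIA, 29), (1680, SF, IAD, SFO, MIA, 40), (1680, SF, MIA, NRT, JFK, 1), (1680, SF, MIA, NRT, JFK, 13), (1680, SF, MIA, NRT, JFK, 29), (1680, SF, MIA, NRT, JFK, 40), (1680, SF, ORD, LHR, SEA, 1), (1680, SF, ORD, LHR, SEA, 13), (1680, SF, ORD, LHR, SEA, 29), (1680, SF, ORD, LHR, SEA, 40), (9770, DC, ATL, CDG, NRT, 27), (9770, DC, ATL, CDG, NRT, 29), (9770, DC, ATL, CDG, NRT, 38), (9770, DC, CDG, BOS, ATL, 27), (9770, DC, CDG, BOS, ATL, 29), (9770, DC, CDG, BOS, ATL, 38), (9770, DC, MIA, LAX, LAX, 27), (9770, DC, MIA, LAX, LAX, 29), (9770, DC, MIA, LAX, LAX, 38), (9770, DC, SEA, LAX, BOS, 27), (9770, DC, SEA, LAX, BOS, 29), (9770, DC, SEA, LAX, BOS, 38)}.
σ[dist ≠ 9770]: keep tuples satisfying dist ≠ 9770 → {(1680, SF, IAD, SFO, MIA, 1), (1680, SF, IAD, SFO, MIA, 13), (1680, SF, IAD, SFO, MIA, 29), (1680, SF, IAD, SFO, MIA, 40), (1680, SF, MIA, NRT, JFK, 1), (1680, SF, MIA, NRT, JFK, 13), (1680, SF, MIA, NRT, JFK, 29), (1680, SF, MIA, NRT, JFK, 40), (1680, SF, ORD, LHR, SEA, 1), (1680, SF, ORD, LHR, SEA, 13), (1680, SF, ORD, LHR, SEA, 29), (1680, SF, ORD, LHR, SEA, 40)}
Projecting to dst, fno: {(JFK, 1), (JFK, 13), (JFK, 29), (JFK, 40), (MIA, 1), (MIA, 13), (MIA, 29), (MIA, 40), (SEA, 1), (SEA, 13), (SEA, 29), (SEA, 40)}

{(JFK, 1), (JFK, 13), (JFK, 29), (JFK, 40), (MIA, 1), (MIA, 13), (MIA, 29), (MIA, 40), (SEA, 1), (SEA, 13), (SEA, 29), (SEA, 40)}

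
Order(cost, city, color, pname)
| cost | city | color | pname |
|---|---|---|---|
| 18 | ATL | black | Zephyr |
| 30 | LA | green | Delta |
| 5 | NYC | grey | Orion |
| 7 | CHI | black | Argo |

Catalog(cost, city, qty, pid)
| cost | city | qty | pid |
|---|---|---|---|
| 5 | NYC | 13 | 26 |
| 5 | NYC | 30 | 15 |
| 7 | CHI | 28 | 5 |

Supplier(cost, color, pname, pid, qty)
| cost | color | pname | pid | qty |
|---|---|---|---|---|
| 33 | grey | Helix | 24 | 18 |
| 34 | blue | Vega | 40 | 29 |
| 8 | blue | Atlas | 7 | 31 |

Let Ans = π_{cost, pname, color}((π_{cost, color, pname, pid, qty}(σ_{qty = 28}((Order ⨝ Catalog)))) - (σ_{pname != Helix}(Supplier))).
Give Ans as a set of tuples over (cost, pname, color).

{(7, Argo, black)}

Order ⋈ Catalog (natural join on cost, city): {(5, NYC, grey, Orion, 13, 26), (5, NYC, grey, Orion, 30, 15), (7, CHI, black, Argo, 28, 5)}
σ[qty = 28]: keep tuples satisfying qty = 28 → {(7, CHI, black, Argo, 28, 5)}
Keep only column(s) cost, color, pname, pid, qty: {(7, black, Argo, 5, 28)}
σ[pname != Helix]: keep tuples satisfying pname != Helix → {(34, blue, Vega, 40, 29), (8, blue, Atlas, 7, 31)}
Taking the difference: {(7, black, Argo, 5, 28)}
Keep only column(s) cost, pname, color: {(7, Argo, black)}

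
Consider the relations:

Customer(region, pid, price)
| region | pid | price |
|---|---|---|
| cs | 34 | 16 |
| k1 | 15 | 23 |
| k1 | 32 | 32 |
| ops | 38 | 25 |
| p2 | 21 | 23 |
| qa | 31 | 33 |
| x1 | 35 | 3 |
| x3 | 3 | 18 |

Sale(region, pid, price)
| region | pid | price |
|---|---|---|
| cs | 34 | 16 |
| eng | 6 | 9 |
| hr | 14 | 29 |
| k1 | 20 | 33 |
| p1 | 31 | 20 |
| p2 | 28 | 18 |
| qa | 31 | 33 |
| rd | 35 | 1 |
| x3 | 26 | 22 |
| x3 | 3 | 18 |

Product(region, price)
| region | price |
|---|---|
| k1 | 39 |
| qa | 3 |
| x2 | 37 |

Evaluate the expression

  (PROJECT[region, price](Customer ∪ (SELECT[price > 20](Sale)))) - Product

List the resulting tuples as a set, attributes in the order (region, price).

Filtering on price > 20 leaves {(hr, 14, 29), (k1, 20, 33), (qa, 31, 33), (x3, 26, 22)}.
Taking the union: {(cs, 34, 16), (hr, 14, 29), (k1, 15, 23), (k1, 20, 33), (k1, 32, 32), (ops, 38, 25), (p2, 21, 23), (qa, 31, 33), (x1, 35, 3), (x3, 26, 22), (x3, 3, 18)}
Keep only column(s) region, price: {(cs, 16), (hr, 29), (k1, 23), (k1, 32), (k1, 33), (ops, 25), (p2, 23), (qa, 33), (x1, 3), (x3, 18), (x3, 22)}
Taking the difference: {(cs, 16), (hr, 29), (k1, 23), (k1, 32), (k1, 33), (ops, 25), (p2, 23), (qa, 33), (x1, 3), (x3, 18), (x3, 22)}

{(cs, 16), (hr, 29), (k1, 23), (k1, 32), (k1, 33), (ops, 25), (p2, 23), (qa, 33), (x1, 3), (x3, 18), (x3, 22)}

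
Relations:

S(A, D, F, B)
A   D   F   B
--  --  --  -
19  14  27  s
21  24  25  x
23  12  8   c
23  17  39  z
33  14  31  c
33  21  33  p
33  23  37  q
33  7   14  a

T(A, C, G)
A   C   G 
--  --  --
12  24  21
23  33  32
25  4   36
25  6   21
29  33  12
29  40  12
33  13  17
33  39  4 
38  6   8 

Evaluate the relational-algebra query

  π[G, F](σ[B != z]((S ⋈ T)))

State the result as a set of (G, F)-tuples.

Joining S and T on A yields {(23, 12, 8, c, 33, 32), (23, 17, 39, z, 33, 32), (33, 14, 31, c, 13, 17), (33, 14, 31, c, 39, 4), (33, 21, 33, p, 13, 17), (33, 21, 33, p, 39, 4), (33, 23, 37, q, 13, 17), (33, 23, 37, q, 39, 4), (33, 7, 14, a, 13, 17), (33, 7, 14, a, 39, 4)}.
Apply σ_{B != z}; surviving tuples: {(23, 12, 8, c, 33, 32), (33, 14, 31, c, 13, 17), (33, 14, 31, c, 39, 4), (33, 21, 33, p, 13, 17), (33, 21, 33, p, 39, 4), (33, 23, 37, q, 13, 17), (33, 23, 37, q, 39, 4), (33, 7, 14, a, 13, 17), (33, 7, 14, a, 39, 4)}
π[G, F]: project onto (G, F) → {(17, 14), (17, 31), (17, 33), (17, 37), (32, 8), (4, 14), (4, 31), (4, 33), (4, 37)}

{(17, 14), (17, 31), (17, 33), (17, 37), (32, 8), (4, 14), (4, 31), (4, 33), (4, 37)}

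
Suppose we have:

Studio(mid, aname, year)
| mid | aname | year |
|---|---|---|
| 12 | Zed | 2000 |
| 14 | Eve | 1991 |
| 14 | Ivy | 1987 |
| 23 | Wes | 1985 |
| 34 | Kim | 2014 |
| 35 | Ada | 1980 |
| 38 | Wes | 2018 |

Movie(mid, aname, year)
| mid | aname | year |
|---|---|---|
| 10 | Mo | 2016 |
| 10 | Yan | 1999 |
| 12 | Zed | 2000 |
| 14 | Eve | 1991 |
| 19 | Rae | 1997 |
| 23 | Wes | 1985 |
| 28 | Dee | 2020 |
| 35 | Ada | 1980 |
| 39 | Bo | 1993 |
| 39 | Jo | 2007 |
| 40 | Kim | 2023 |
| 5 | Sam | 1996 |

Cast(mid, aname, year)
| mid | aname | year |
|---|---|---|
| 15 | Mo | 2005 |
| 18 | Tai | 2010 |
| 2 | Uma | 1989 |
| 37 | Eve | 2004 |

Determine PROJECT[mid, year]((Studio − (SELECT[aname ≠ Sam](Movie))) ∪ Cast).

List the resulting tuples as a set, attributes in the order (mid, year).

Apply σ_{aname ≠ Sam}; surviving tuples: {(10, Mo, 2016), (10, Yan, 1999), (12, Zed, 2000), (14, Eve, 1991), (19, Rae, 1997), (23, Wes, 1985), (28, Dee, 2020), (35, Ada, 1980), (39, Bo, 1993), (39, Jo, 2007), (40, Kim, 2023)}
Set difference of the two operands is {(14, Ivy, 1987), (34, Kim, 2014), (38, Wes, 2018)}.
Set union of the two operands is {(14, Ivy, 1987), (15, Mo, 2005), (18, Tai, 2010), (2, Uma, 1989), (34, Kim, 2014), (37, Eve, 2004), (38, Wes, 2018)}.
π[mid, year]: project onto (mid, year) → {(14, 1987), (15, 2005), (18, 2010), (2, 1989), (34, 2014), (37, 2004), (38, 2018)}

{(14, 1987), (15, 2005), (18, 2010), (2, 1989), (34, 2014), (37, 2004), (38, 2018)}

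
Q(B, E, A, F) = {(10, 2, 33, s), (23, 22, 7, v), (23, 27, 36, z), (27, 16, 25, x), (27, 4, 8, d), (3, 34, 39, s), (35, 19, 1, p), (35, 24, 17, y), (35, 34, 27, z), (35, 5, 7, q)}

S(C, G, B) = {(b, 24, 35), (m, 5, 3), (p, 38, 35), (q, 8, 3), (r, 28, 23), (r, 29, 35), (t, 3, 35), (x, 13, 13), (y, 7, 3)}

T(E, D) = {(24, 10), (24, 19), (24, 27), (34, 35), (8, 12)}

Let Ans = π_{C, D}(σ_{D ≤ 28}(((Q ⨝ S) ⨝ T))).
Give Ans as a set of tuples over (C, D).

Q ⋈ S (natural join on B): {(23, 22, 7, v, r, 28), (23, 27, 36, z, r, 28), (3, 34, 39, s, m, 5), (3, 34, 39, s, q, 8), (3, 34, 39, s, y, 7), (35, 19, 1, p, b, 24), (35, 19, 1, p, p, 38), (35, 19, 1, p, r, 29), (35, 19, 1, p, t, 3), (35, 24, 17, y, b, 24), (35, 24, 17, y, p, 38), (35, 24, 17, y, r, 29), (35, 24, 17, y, t, 3), (35, 34, 27, z, b, 24), (35, 34, 27, z, p, 38), (35, 34, 27, z, r, 29), (35, 34, 27, z, t, 3), (35, 5, 7, q, b, 24), (35, 5, 7, q, p, 38), (35, 5, 7, q, r, 29), (35, 5, 7, q, t, 3)}
(Q ⨝ S) ⋈ T (natural join on E): {(3, 34, 39, s, m, 5, 35), (3, 34, 39, s, q, 8, 35), (3, 34, 39, s, y, 7, 35), (35, 24, 17, y, b, 24, 10), (35, 24, 17, y, b, 24, 19), (35, 24, 17, y, b, 24, 27), (35, 24, 17, y, p, 38, 10), (35, 24, 17, y, p, 38, 19), (35, 24, 17, y, p, 38, 27), (35, 24, 17, y, r, 29, 10), (35, 24, 17, y, r, 29, 19), (35, 24, 17, y, r, 29, 27), (35, 24, 17, y, t, 3, 10), (35, 24, 17, y, t, 3, 19), (35, 24, 17, y, t, 3, 27), (35, 34, 27, z, b, 24, 35), (35, 34, 27, z, p, 38, 35), (35, 34, 27, z, r, 29, 35), (35, 34, 27, z, t, 3, 35)}
Selection D ≤ 28: {(35, 24, 17, y, b, 24, 10), (35, 24, 17, y, b, 24, 19), (35, 24, 17, y, b, 24, 27), (35, 24, 17, y, p, 38, 10), (35, 24, 17, y, p, 38, 19), (35, 24, 17, y, p, 38, 27), (35, 24, 17, y, r, 29, 10), (35, 24, 17, y, r, 29, 19), (35, 24, 17, y, r, 29, 27), (35, 24, 17, y, t, 3, 10), (35, 24, 17, y, t, 3, 19), (35, 24, 17, y, t, 3, 27)}
π[C, D]: project onto (C, D) → {(b, 10), (b, 19), (b, 27), (p, 10), (p, 19), (p, 27), (r, 10), (r, 19), (r, 27), (t, 10), (t, 19), (t, 27)}

{(b, 10), (b, 19), (b, 27), (p, 10), (p, 19), (p, 27), (r, 10), (r, 19), (r, 27), (t, 10), (t, 19), (t, 27)}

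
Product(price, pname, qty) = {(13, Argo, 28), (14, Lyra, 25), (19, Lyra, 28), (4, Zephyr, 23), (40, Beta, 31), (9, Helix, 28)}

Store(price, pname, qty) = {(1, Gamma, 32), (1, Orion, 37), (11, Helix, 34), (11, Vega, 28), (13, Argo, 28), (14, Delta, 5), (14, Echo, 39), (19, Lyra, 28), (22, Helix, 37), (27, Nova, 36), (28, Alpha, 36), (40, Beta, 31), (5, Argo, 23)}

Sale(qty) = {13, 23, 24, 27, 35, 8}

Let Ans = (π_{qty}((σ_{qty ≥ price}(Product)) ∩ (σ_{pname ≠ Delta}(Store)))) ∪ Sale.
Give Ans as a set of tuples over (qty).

{13, 23, 24, 27, 28, 35, 8}

Apply σ_{qty ≥ price}; surviving tuples: {(13, Argo, 28), (14, Lyra, 25), (19, Lyra, 28), (4, Zephyr, 23), (9, Helix, 28)}
Apply σ_{pname ≠ Delta}; surviving tuples: {(1, Gamma, 32), (1, Orion, 37), (11, Helix, 34), (11, Vega, 28), (13, Argo, 28), (14, Echo, 39), (19, Lyra, 28), (22, Helix, 37), (27, Nova, 36), (28, Alpha, 36), (40, Beta, 31), (5, Argo, 23)}
Intersection: {(13, Argo, 28), (14, Lyra, 25), (19, Lyra, 28), (4, Zephyr, 23), (9, Helix, 28)} with {(1, Gamma, 32), (1, Orion, 37), (11, Helix, 34), (11, Vega, 28), (13, Argo, 28), (14, Echo, 39), (19, Lyra, 28), (22, Helix, 37), (27, Nova, 36), (28, Alpha, 36), (40, Beta, 31), (5, Argo, 23)} → {(13, Argo, 28), (19, Lyra, 28)}
Keep only column(s) qty (1 duplicate(s) eliminated): {28}
Union: {28} with {13, 23, 24, 27, 35, 8} → {13, 23, 24, 27, 28, 35, 8}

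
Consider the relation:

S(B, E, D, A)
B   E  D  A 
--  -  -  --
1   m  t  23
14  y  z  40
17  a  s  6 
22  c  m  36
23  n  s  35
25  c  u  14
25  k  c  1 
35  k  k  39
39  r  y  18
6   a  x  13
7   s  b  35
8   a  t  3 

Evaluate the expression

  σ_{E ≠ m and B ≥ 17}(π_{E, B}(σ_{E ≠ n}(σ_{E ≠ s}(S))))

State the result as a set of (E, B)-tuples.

{(a, 17), (c, 22), (c, 25), (k, 25), (k, 35), (r, 39)}

σ[E ≠ s]: keep tuples satisfying E ≠ s → {(1, m, t, 23), (14, y, z, 40), (17, a, s, 6), (22, c, m, 36), (23, n, s, 35), (25, c, u, 14), (25, k, c, 1), (35, k, k, 39), (39, r, y, 18), (6, a, x, 13), (8, a, t, 3)}
σ[E ≠ n]: keep tuples satisfying E ≠ n → {(1, m, t, 23), (14, y, z, 40), (17, a, s, 6), (22, c, m, 36), (25, c, u, 14), (25, k, c, 1), (35, k, k, 39), (39, r, y, 18), (6, a, x, 13), (8, a, t, 3)}
Keep only column(s) E, B: {(a, 17), (a, 6), (a, 8), (c, 22), (c, 25), (k, 25), (k, 35), (m, 1), (r, 39), (y, 14)}
σ[E ≠ m and B ≥ 17]: keep tuples satisfying E ≠ m and B ≥ 17 → {(a, 17), (c, 22), (c, 25), (k, 25), (k, 35), (r, 39)}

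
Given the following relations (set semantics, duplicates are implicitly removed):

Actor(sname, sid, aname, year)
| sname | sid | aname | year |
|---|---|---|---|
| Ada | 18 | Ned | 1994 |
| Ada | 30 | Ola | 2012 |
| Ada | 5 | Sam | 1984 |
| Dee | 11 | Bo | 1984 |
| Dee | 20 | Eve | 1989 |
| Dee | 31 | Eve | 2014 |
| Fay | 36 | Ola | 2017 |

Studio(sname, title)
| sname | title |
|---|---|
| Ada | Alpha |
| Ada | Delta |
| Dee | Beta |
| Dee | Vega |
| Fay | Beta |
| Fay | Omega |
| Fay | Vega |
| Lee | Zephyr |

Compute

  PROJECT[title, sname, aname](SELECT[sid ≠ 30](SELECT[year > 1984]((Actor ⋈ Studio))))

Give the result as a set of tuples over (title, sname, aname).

{(Alpha, Ada, Ned), (Beta, Dee, Eve), (Beta, Fay, Ola), (Delta, Ada, Ned), (Omega, Fay, Ola), (Vega, Dee, Eve), (Vega, Fay, Ola)}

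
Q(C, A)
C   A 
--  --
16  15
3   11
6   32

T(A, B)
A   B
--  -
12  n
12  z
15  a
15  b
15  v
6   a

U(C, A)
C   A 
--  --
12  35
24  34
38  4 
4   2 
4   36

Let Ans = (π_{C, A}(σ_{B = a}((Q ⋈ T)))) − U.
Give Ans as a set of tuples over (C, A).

{(16, 15)}

Natural join on A: {(16, 15, a), (16, 15, b), (16, 15, v)}
σ[B = a]: keep tuples satisfying B = a → {(16, 15, a)}
π[C, A]: project onto (C, A) → {(16, 15)}
Set difference of the two operands is {(16, 15)}.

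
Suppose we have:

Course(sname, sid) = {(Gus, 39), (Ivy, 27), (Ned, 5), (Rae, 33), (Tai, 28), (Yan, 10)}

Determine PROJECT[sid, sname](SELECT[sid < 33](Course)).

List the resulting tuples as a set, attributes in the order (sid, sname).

Filtering on sid < 33 leaves {(Ivy, 27), (Ned, 5), (Tai, 28), (Yan, 10)}.
Keep only column(s) sid, sname: {(10, Yan), (27, Ivy), (28, Tai), (5, Ned)}

{(10, Yan), (27, Ivy), (28, Tai), (5, Ned)}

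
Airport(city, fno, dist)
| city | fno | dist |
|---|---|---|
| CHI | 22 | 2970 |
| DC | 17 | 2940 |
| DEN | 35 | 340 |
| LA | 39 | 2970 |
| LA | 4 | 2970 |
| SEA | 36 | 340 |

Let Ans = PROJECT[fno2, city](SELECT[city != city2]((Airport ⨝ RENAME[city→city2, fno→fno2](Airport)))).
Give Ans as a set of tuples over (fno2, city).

{(22, LA), (35, SEA), (36, DEN), (39, CHI), (4, CHI)}

ρ[city→city2, fno→fno2]: schema becomes (city2, fno2, dist); tuples unchanged.
Airport ⋈ RENAME[city→city2, fno→fno2](Airport) (natural join on dist): {(CHI, 22, 2970, CHI, 22), (CHI, 22, 2970, LA, 39), (CHI, 22, 2970, LA, 4), (DC, 17, 2940, DC, 17), (DEN, 35, 340, DEN, 35), (DEN, 35, 340, SEA, 36), (LA, 39, 2970, CHI, 22), (LA, 39, 2970, LA, 39), (LA, 39, 2970, LA, 4), (LA, 4, 2970, CHI, 22), (LA, 4, 2970, LA, 39), (LA, 4, 2970, LA, 4), (SEA, 36, 340, DEN, 35), (SEA, 36, 340, SEA, 36)}
Apply σ_{city != city2}; surviving tuples: {(CHI, 22, 2970, LA, 39), (CHI, 22, 2970, LA, 4), (DEN, 35, 340, SEA, 36), (LA, 39, 2970, CHI, 22), (LA, 4, 2970, CHI, 22), (SEA, 36, 340, DEN, 35)}
π_{fno2, city} gives {(22, LA), (35, SEA), (36, DEN), (39, CHI), (4, CHI)} (1 duplicate(s) eliminated).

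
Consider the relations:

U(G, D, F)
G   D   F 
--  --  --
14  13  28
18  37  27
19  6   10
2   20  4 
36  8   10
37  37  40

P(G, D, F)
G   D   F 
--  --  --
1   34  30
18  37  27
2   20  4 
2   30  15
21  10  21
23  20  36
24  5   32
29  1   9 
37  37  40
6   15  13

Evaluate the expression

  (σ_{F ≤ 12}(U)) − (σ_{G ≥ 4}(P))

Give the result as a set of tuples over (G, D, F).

σ[F ≤ 12]: keep tuples satisfying F ≤ 12 → {(19, 6, 10), (2, 20, 4), (36, 8, 10)}
σ[G ≥ 4]: keep tuples satisfying G ≥ 4 → {(18, 37, 27), (21, 10, 21), (23, 20, 36), (24, 5, 32), (29, 1, 9), (37, 37, 40), (6, 15, 13)}
Taking the difference: {(19, 6, 10), (2, 20, 4), (36, 8, 10)}

{(19, 6, 10), (2, 20, 4), (36, 8, 10)}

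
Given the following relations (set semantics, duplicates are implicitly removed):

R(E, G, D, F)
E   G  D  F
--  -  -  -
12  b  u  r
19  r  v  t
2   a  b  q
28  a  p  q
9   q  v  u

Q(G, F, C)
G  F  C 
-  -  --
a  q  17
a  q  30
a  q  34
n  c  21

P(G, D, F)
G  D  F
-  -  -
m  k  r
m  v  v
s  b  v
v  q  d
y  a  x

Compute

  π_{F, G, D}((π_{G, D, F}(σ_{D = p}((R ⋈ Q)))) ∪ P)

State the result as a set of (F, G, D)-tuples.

{(d, v, q), (q, a, p), (r, m, k), (v, m, v), (v, s, b), (x, y, a)}

Natural join on G, F: {(2, a, b, q, 17), (2, a, b, q, 30), (2, a, b, q, 34), (28, a, p, q, 17), (28, a, p, q, 30), (28, a, p, q, 34)}
Apply σ_{D = p}; surviving tuples: {(28, a, p, q, 17), (28, a, p, q, 30), (28, a, p, q, 34)}
Keep only column(s) G, D, F (2 duplicate(s) eliminated): {(a, p, q)}
Union: {(a, p, q)} with {(m, k, r), (m, v, v), (s, b, v), (v, q, d), (y, a, x)} → {(a, p, q), (m, k, r), (m, v, v), (s, b, v), (v, q, d), (y, a, x)}
Keep only column(s) F, G, D: {(d, v, q), (q, a, p), (r, m, k), (v, m, v), (v, s, b), (x, y, a)}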